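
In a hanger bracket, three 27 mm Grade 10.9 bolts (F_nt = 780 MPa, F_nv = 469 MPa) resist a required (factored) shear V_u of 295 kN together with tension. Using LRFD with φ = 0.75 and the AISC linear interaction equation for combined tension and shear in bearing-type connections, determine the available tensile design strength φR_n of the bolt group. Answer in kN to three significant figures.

A_b = π·27²/4 = 572.6 mm²; f_rv = 295 × 1000 / (3 × 572.6) = 171.7 MPa.
F'_nt = 1.3 F_nt − (F_nt / φF_nv) f_rv = 1.3·780 − (780/(0.75·469))·171.7 = 633.2 MPa, capped at F_nt → F'_nt = 633.2 MPa.
R_n = F'_nt · A_b · n = 633.2 × 572.6 × 3 / 1000 = 1088 kN.
Design strength φR_n = 0.75 × 1088 = 816 kN.

816 kN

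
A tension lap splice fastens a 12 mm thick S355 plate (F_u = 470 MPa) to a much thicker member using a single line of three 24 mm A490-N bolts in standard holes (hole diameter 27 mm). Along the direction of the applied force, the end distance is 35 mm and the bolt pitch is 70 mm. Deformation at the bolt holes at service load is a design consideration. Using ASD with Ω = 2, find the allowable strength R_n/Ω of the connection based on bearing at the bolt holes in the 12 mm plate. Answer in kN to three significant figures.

Per bolt r_n = 1.2 l_c t F_u ≤ 2.4 d t F_u; upper limit = 2.4 × 24 × 12 × 470 / 1000 = 324.9 kN.
Edge bolt: l_c = 35 − 27/2 = 21.5 mm → 1.2 × 21.5 × 12 × 470 / 1000 = 145.5 → r_n = 145.5 kN.
Interior bolts: l_c = 70 − 27 = 43 mm → 1.2 × 43 × 12 × 470 / 1000 = 291 → r_n = 291 kN.
R_n = 1 × 145.5 + 2 × 291 = 727.6 kN.
Allowable strength R_n/Ω = 727.6 / 2 = 364 kN.

364 kN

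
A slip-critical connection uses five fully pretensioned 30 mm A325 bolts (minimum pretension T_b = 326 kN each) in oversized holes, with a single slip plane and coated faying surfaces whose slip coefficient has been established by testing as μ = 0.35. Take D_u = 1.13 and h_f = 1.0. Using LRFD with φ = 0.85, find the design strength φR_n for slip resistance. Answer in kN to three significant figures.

548 kN

R_n = μ · D_u · h_f · T_b · n_s · n_b = 0.35 × 1.13 × 1.0 × 326 × 1 × 5 = 644.7 kN.
Design strength φR_n = 0.85 × 644.7 = 548 kN.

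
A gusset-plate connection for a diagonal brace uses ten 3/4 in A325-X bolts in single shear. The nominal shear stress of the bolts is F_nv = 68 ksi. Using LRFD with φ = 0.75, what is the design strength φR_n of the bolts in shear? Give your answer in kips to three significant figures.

A_b = π × 0.75² / 4 = 0.4418 in².
R_n = F_nv · A_b · n · n_s = 68 × 0.4418 × 10 × 1 = 300.4 kips.
Design strength φR_n = 0.75 × 300.4 = 225 kips.

225 kips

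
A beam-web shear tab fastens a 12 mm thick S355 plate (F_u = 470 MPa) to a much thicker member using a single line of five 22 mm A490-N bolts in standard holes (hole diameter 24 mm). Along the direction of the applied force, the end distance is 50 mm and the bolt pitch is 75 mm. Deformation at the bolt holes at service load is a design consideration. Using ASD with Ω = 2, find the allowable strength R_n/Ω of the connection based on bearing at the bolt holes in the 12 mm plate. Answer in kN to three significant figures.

724 kN

Per bolt r_n = 1.2 l_c t F_u ≤ 2.4 d t F_u; upper limit = 2.4 × 22 × 12 × 470 / 1000 = 297.8 kN.
Edge bolt: l_c = 50 − 24/2 = 38 mm → 1.2 × 38 × 12 × 470 / 1000 = 257.2 → r_n = 257.2 kN.
Interior bolts: l_c = 75 − 24 = 51 mm → 1.2 × 51 × 12 × 470 / 1000 = 345.2 → r_n = 297.8 kN.
R_n = 1 × 257.2 + 4 × 297.8 = 1448 kN.
Allowable strength R_n/Ω = 1448 / 2 = 724 kN.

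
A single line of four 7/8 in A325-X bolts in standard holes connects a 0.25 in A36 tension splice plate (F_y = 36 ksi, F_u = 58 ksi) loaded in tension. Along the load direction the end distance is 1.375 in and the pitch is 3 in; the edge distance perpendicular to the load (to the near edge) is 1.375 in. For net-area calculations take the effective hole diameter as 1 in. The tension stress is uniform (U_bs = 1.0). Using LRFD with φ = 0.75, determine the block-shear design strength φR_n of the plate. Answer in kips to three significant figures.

51.5 kips

Shear plane L_v = 1.375 + 3·3 = 10.38 in; A_gv = 10.38 × 0.25 = 2.594 in².
A_nv = (10.38 − 3.5·1) × 0.25 = 1.719 in².
A_nt = (1.375 − 0.5·1) × 0.25 = 0.2188 in².
0.6 F_u A_nv = 59.81 kips; 0.6 F_y A_gv = 56.02 kips → shear yielding governs the shear term.
R_n = 56.02 + 1.0 × 58 × 0.2188 = 68.71 kips.
Design strength φR_n = 0.75 × 68.71 = 51.5 kips.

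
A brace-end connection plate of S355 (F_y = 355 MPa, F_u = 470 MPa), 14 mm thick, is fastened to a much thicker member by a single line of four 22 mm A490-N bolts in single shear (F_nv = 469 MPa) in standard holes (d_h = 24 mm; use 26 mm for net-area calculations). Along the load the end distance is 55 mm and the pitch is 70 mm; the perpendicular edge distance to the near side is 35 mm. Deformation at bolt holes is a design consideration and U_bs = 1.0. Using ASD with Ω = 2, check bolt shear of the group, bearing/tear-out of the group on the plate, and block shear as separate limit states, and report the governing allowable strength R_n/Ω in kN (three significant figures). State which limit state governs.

Bolt shear: A_b = π·22²/4 = 380.1 mm²; R_n = 469 × 380.1 × 4 × 1 / 1000 = 713.1 kN → 713.1 / 2 = 357 kN.
Bearing: edge l_c = 43, r_n = 339.5 kN; interior l_c = 46, r_n = 347.4 kN; R_n = 339.5 + 3·347.4 = 1382 kN → 691 kN.
Block shear: A_gv = 3710, A_nv = 2436, A_nt = 308 mm²; R_n = min(0.6F_uA_nv, 0.6F_yA_gv) + U_bs·F_u·A_nt = 831.7 kN → 416 kN.
Bolt shear governs: 357 kN.

357 kN (bolt shear governs)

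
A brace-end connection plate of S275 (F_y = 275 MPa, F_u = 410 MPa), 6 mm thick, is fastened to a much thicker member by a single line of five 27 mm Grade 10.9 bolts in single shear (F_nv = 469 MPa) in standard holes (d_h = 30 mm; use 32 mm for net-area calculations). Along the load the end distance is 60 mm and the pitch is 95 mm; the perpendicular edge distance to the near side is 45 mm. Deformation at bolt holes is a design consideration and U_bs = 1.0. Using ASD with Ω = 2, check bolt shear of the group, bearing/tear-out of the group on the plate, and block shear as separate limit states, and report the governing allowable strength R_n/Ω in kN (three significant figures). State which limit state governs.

253 kN (block shear governs)

Bolt shear: A_b = π·27²/4 = 572.6 mm²; R_n = 469 × 572.6 × 5 × 1 / 1000 = 1343 kN → 1343 / 2 = 671 kN.
Bearing: edge l_c = 45, r_n = 132.8 kN; interior l_c = 65, r_n = 159.4 kN; R_n = 132.8 + 4·159.4 = 770.5 kN → 385 kN.
Block shear: A_gv = 2640, A_nv = 1776, A_nt = 174 mm²; R_n = min(0.6F_uA_nv, 0.6F_yA_gv) + U_bs·F_u·A_nt = 506.9 kN → 253 kN.
Block shear governs: 253 kN.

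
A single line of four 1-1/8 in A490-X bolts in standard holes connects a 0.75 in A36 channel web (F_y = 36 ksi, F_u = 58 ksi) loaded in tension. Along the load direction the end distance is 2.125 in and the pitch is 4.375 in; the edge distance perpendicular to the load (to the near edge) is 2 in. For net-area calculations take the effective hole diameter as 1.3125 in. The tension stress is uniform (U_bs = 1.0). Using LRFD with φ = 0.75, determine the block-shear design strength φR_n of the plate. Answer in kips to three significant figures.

Shear plane L_v = 2.125 + 3·4.375 = 15.25 in; A_gv = 15.25 × 0.75 = 11.44 in².
A_nv = (15.25 − 3.5·1.3125) × 0.75 = 7.992 in².
A_nt = (2 − 0.5·1.3125) × 0.75 = 1.008 in².
0.6 F_u A_nv = 278.1 kips; 0.6 F_y A_gv = 247 kips → shear yielding governs the shear term.
R_n = 247 + 1.0 × 58 × 1.008 = 305.5 kips.
Design strength φR_n = 0.75 × 305.5 = 229 kips.

229 kips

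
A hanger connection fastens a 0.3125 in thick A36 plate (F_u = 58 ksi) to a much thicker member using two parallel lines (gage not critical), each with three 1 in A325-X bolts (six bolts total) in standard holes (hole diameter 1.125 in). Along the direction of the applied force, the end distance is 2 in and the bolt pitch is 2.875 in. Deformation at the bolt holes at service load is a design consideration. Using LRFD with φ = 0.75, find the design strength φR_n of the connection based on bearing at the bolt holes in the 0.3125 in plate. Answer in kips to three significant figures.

Per bolt r_n = 1.2 l_c t F_u ≤ 2.4 d t F_u; upper limit = 2.4 × 1 × 0.3125 × 58 = 43.5 kips.
Edge bolt: l_c = 2 − 1.125/2 = 1.438 in → 1.2 × 1.438 × 0.3125 × 58 = 31.27 → r_n = 31.27 kips.
Interior bolts: l_c = 2.875 − 1.125 = 1.75 in → 1.2 × 1.75 × 0.3125 × 58 = 38.06 → r_n = 38.06 kips.
R_n = 2 × 31.27 + 4 × 38.06 = 214.8 kips.
Design strength φR_n = 0.75 × 214.8 = 161 kips.

161 kips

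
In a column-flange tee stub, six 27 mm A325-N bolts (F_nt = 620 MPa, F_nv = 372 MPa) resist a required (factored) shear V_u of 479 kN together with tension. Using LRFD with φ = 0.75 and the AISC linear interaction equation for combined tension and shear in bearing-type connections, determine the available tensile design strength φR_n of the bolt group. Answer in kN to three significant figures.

A_b = π·27²/4 = 572.6 mm²; f_rv = 479 × 1000 / (6 × 572.6) = 139.4 MPa.
F'_nt = 1.3 F_nt − (F_nt / φF_nv) f_rv = 1.3·620 − (620/(0.75·372))·139.4 = 496.1 MPa, capped at F_nt → F'_nt = 496.1 MPa.
R_n = F'_nt · A_b · n = 496.1 × 572.6 × 6 / 1000 = 1704 kN.
Design strength φR_n = 0.75 × 1704 = 1280 kN.

1280 kN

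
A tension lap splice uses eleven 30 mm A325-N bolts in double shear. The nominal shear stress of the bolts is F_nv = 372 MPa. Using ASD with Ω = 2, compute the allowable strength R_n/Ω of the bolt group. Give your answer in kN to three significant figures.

2890 kN

A_b = π × 30² / 4 = 706.9 mm².
R_n = F_nv · A_b · n · n_s = 372 × 706.9 × 11 × 2 / 1000 = 5785 kN.
Allowable strength R_n/Ω = 5785 / 2 = 2890 kN.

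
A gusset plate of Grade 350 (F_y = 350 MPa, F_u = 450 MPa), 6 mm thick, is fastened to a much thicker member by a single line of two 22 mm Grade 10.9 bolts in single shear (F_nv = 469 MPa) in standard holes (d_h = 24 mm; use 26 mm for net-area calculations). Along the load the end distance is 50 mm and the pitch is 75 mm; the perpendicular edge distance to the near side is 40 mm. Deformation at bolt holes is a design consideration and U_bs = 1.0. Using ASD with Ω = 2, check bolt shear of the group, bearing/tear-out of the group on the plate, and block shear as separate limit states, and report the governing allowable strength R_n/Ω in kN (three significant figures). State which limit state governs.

106 kN (block shear governs)

Bolt shear: A_b = π·22²/4 = 380.1 mm²; R_n = 469 × 380.1 × 2 × 1 / 1000 = 356.6 kN → 356.6 / 2 = 178 kN.
Bearing: edge l_c = 38, r_n = 123.1 kN; interior l_c = 51, r_n = 142.6 kN; R_n = 123.1 + 1·142.6 = 265.7 kN → 133 kN.
Block shear: A_gv = 750, A_nv = 516, A_nt = 162 mm²; R_n = min(0.6F_uA_nv, 0.6F_yA_gv) + U_bs·F_u·A_nt = 212.2 kN → 106 kN.
Block shear governs: 106 kN.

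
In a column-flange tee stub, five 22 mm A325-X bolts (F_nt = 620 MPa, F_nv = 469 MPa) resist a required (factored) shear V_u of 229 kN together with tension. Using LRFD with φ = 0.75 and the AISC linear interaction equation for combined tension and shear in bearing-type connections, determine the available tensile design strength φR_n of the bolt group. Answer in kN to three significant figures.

846 kN

A_b = π·22²/4 = 380.1 mm²; f_rv = 229 × 1000 / (5 × 380.1) = 120.5 MPa.
F'_nt = 1.3 F_nt − (F_nt / φF_nv) f_rv = 1.3·620 − (620/(0.75·469))·120.5 = 593.6 MPa, capped at F_nt → F'_nt = 593.6 MPa.
R_n = F'_nt · A_b · n = 593.6 × 380.1 × 5 / 1000 = 1128 kN.
Design strength φR_n = 0.75 × 1128 = 846 kN.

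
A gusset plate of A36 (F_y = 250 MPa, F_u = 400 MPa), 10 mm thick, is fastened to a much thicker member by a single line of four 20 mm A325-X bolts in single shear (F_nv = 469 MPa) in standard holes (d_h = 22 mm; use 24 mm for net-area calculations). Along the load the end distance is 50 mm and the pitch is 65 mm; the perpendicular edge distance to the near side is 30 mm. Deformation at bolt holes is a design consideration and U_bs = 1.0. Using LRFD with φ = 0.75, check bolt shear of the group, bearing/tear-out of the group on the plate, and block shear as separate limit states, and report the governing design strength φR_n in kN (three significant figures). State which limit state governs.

330 kN (block shear governs)

Bolt shear: A_b = π·20²/4 = 314.2 mm²; R_n = 469 × 314.2 × 4 × 1 / 1000 = 589.4 kN → 0.75 × 589.4 = 442 kN.
Bearing: edge l_c = 39, r_n = 187.2 kN; interior l_c = 43, r_n = 192 kN; R_n = 187.2 + 3·192 = 763.2 kN → 572 kN.
Block shear: A_gv = 2450, A_nv = 1610, A_nt = 180 mm²; R_n = min(0.6F_uA_nv, 0.6F_yA_gv) + U_bs·F_u·A_nt = 439.5 kN → 330 kN.
Block shear governs: 330 kN.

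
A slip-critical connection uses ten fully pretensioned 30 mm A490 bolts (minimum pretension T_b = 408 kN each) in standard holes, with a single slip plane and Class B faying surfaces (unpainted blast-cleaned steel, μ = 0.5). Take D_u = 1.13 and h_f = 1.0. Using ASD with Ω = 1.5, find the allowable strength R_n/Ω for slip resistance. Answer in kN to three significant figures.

1540 kN

R_n = μ · D_u · h_f · T_b · n_s · n_b = 0.5 × 1.13 × 1.0 × 408 × 1 × 10 = 2305 kN.
Allowable strength R_n/Ω = 2305 / 1.5 = 1540 kN.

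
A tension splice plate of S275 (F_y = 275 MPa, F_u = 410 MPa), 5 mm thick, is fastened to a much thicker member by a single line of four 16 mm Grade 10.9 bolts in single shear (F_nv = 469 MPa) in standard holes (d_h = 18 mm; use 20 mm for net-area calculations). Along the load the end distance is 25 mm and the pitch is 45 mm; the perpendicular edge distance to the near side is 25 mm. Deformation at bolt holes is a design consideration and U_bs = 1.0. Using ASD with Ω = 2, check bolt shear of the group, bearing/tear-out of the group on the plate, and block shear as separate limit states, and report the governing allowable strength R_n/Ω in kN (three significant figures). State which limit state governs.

Bolt shear: A_b = π·16²/4 = 201.1 mm²; R_n = 469 × 201.1 × 4 × 1 / 1000 = 377.2 kN → 377.2 / 2 = 189 kN.
Bearing: edge l_c = 16, r_n = 39.36 kN; interior l_c = 27, r_n = 66.42 kN; R_n = 39.36 + 3·66.42 = 238.6 kN → 119 kN.
Block shear: A_gv = 800, A_nv = 450, A_nt = 75 mm²; R_n = min(0.6F_uA_nv, 0.6F_yA_gv) + U_bs·F_u·A_nt = 141.5 kN → 70.7 kN.
Block shear governs: 70.7 kN.

70.7 kN (block shear governs)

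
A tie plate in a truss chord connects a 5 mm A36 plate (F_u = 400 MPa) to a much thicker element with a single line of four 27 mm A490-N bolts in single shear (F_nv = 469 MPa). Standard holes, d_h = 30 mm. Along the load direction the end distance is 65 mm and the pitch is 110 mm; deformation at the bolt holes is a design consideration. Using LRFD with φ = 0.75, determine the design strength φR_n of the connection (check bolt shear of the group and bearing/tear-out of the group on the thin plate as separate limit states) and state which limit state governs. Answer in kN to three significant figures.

382 kN (bearing governs)

Bolt shear: A_b = π·27²/4 = 572.6 mm²; R_n = 469 × 572.6 × 4 × 1 / 1000 = 1074 kN → 0.75 × 1074 = 806 kN.
Bearing (1.2 l_c t F_u ≤ 2.4 d t F_u): upper limit = 2.4·27·5·400 / 1000 = 129.6 kN.
  Edge l_c = 65 − 30/2 = 50 → r_n = 120 kN; interior l_c = 110 − 30 = 80 → r_n = 129.6 kN.
  R_n,bearing = 1·120 + 3·129.6 = 508.8 kN → 0.75 × 508.8 = 382 kN.
Bearing governs: 382 kN.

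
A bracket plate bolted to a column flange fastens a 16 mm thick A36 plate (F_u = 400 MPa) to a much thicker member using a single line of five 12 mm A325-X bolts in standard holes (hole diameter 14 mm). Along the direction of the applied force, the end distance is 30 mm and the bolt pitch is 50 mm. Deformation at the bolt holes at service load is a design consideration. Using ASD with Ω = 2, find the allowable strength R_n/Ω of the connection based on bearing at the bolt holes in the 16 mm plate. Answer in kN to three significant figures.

457 kN

Per bolt r_n = 1.2 l_c t F_u ≤ 2.4 d t F_u; upper limit = 2.4 × 12 × 16 × 400 / 1000 = 184.3 kN.
Edge bolt: l_c = 30 − 14/2 = 23 mm → 1.2 × 23 × 16 × 400 / 1000 = 176.6 → r_n = 176.6 kN.
Interior bolts: l_c = 50 − 14 = 36 mm → 1.2 × 36 × 16 × 400 / 1000 = 276.5 → r_n = 184.3 kN.
R_n = 1 × 176.6 + 4 × 184.3 = 913.9 kN.
Allowable strength R_n/Ω = 913.9 / 2 = 457 kN.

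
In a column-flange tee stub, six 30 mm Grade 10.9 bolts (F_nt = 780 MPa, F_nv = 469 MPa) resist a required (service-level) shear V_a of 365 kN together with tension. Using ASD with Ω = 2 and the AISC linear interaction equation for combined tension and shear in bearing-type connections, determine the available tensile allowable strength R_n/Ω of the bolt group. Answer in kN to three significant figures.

1540 kN

A_b = π·30²/4 = 706.9 mm²; f_rv = 365 × 1000 / (6 × 706.9) = 86.06 MPa.
F'_nt = 1.3 F_nt − (Ω F_nt / F_nv) f_rv = 1.3·780 − (2·780/469)·86.06 = 727.7 MPa, capped at F_nt → F'_nt = 727.7 MPa.
R_n = F'_nt · A_b · n = 727.7 × 706.9 × 6 / 1000 = 3086 kN.
Allowable strength R_n/Ω = 3086 / 2 = 1540 kN.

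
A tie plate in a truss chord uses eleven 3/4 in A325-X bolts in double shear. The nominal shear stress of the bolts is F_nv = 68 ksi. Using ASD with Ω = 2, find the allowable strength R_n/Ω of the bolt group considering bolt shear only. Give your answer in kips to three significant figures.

330 kips

A_b = π × 0.75² / 4 = 0.4418 in².
R_n = F_nv · A_b · n · n_s = 68 × 0.4418 × 11 × 2 = 660.9 kips.
Allowable strength R_n/Ω = 660.9 / 2 = 330 kips.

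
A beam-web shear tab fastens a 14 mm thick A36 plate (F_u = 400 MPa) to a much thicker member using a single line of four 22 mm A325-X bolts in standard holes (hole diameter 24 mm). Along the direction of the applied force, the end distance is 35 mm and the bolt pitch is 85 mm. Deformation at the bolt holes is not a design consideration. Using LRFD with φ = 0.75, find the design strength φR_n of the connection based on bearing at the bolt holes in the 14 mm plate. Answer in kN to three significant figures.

977 kN

Per bolt r_n = 1.5 l_c t F_u ≤ 3.0 d t F_u; upper limit = 3.0 × 22 × 14 × 400 / 1000 = 369.6 kN.
Edge bolt: l_c = 35 − 24/2 = 23 mm → 1.5 × 23 × 14 × 400 / 1000 = 193.2 → r_n = 193.2 kN.
Interior bolts: l_c = 85 − 24 = 61 mm → 1.5 × 61 × 14 × 400 / 1000 = 512.4 → r_n = 369.6 kN.
R_n = 1 × 193.2 + 3 × 369.6 = 1302 kN.
Design strength φR_n = 0.75 × 1302 = 977 kN.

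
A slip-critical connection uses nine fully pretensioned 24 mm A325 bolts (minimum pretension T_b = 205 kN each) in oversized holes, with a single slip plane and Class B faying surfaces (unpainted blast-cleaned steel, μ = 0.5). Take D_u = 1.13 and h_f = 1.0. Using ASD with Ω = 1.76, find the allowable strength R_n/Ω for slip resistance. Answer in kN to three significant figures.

592 kN

R_n = μ · D_u · h_f · T_b · n_s · n_b = 0.5 × 1.13 × 1.0 × 205 × 1 × 9 = 1042 kN.
Allowable strength R_n/Ω = 1042 / 1.76 = 592 kN.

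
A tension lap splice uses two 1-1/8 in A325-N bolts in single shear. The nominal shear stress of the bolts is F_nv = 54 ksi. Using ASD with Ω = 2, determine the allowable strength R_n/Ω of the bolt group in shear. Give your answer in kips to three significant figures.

53.7 kips

A_b = π × 1.125² / 4 = 0.994 in².
R_n = F_nv · A_b · n · n_s = 54 × 0.994 × 2 × 1 = 107.4 kips.
Allowable strength R_n/Ω = 107.4 / 2 = 53.7 kips.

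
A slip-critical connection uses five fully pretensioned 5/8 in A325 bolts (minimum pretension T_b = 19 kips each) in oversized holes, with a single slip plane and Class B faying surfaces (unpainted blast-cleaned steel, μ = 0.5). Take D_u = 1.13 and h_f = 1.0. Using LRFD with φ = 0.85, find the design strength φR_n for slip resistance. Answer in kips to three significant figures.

45.6 kips

R_n = μ · D_u · h_f · T_b · n_s · n_b = 0.5 × 1.13 × 1.0 × 19 × 1 × 5 = 53.67 kips.
Design strength φR_n = 0.85 × 53.67 = 45.6 kips.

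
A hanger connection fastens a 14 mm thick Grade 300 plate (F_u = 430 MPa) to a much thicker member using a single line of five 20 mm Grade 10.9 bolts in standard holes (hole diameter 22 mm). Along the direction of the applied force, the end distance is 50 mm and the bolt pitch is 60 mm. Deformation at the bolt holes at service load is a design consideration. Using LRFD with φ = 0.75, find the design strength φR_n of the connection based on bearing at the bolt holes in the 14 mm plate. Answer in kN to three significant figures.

1030 kN

Per bolt r_n = 1.2 l_c t F_u ≤ 2.4 d t F_u; upper limit = 2.4 × 20 × 14 × 430 / 1000 = 289 kN.
Edge bolt: l_c = 50 − 22/2 = 39 mm → 1.2 × 39 × 14 × 430 / 1000 = 281.7 → r_n = 281.7 kN.
Interior bolts: l_c = 60 − 22 = 38 mm → 1.2 × 38 × 14 × 430 / 1000 = 274.5 → r_n = 274.5 kN.
R_n = 1 × 281.7 + 4 × 274.5 = 1380 kN.
Design strength φR_n = 0.75 × 1380 = 1030 kN.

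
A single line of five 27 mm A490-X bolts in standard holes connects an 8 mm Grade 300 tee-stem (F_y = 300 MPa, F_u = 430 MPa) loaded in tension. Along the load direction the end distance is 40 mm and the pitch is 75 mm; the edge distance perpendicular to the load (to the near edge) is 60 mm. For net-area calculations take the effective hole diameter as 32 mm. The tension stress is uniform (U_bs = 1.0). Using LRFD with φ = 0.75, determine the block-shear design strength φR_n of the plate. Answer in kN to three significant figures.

417 kN

Shear plane L_v = 40 + 4·75 = 340 mm; A_gv = 340 × 8 = 2720 mm².
A_nv = (340 − 4.5·32) × 8 = 1568 mm².
A_nt = (60 − 0.5·32) × 8 = 352 mm².
0.6 F_u A_nv = 404.5 kN; 0.6 F_y A_gv = 489.6 kN → shear rupture governs the shear term.
R_n = 404.5 + 1.0 × 430 × 352 / 1000 = 555.9 kN.
Design strength φR_n = 0.75 × 555.9 = 417 kN.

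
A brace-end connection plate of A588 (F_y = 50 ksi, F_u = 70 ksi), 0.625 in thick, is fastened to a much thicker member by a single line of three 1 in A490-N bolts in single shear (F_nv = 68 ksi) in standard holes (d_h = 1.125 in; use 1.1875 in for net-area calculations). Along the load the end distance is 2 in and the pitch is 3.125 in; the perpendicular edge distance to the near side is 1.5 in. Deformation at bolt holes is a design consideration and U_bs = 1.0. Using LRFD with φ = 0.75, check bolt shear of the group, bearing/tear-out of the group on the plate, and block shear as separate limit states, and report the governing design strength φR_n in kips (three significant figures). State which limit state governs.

120 kips (bolt shear governs)

Bolt shear: A_b = π·1²/4 = 0.7854 in²; R_n = 68 × 0.7854 × 3 × 1 = 160.2 kips → 0.75 × 160.2 = 120 kips.
Bearing: edge l_c = 1.438, r_n = 75.47 kips; interior l_c = 2, r_n = 105 kips; R_n = 75.47 + 2·105 = 285.5 kips → 214 kips.
Block shear: A_gv = 5.156, A_nv = 3.301, A_nt = 0.5664 in²; R_n = min(0.6F_uA_nv, 0.6F_yA_gv) + U_bs·F_u·A_nt = 178.3 kips → 134 kips.
Bolt shear governs: 120 kips.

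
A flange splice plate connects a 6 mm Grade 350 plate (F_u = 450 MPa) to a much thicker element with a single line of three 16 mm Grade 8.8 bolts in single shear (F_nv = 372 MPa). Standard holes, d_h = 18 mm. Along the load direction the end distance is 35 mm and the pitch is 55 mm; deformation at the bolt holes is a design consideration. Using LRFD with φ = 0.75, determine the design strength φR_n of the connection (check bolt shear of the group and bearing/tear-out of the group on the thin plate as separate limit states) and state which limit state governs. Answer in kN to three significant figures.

Bolt shear: A_b = π·16²/4 = 201.1 mm²; R_n = 372 × 201.1 × 3 × 1 / 1000 = 224.4 kN → 0.75 × 224.4 = 168 kN.
Bearing (1.2 l_c t F_u ≤ 2.4 d t F_u): upper limit = 2.4·16·6·450 / 1000 = 103.7 kN.
  Edge l_c = 35 − 18/2 = 26 → r_n = 84.24 kN; interior l_c = 55 − 18 = 37 → r_n = 103.7 kN.
  R_n,bearing = 1·84.24 + 2·103.7 = 291.6 kN → 0.75 × 291.6 = 219 kN.
Bolt shear governs: 168 kN.

168 kN (bolt shear governs)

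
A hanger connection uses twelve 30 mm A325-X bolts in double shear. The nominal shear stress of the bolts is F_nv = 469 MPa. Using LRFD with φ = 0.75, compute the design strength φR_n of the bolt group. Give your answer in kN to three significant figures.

A_b = π × 30² / 4 = 706.9 mm².
R_n = F_nv · A_b · n · n_s = 469 × 706.9 × 12 × 2 / 1000 = 7956 kN.
Design strength φR_n = 0.75 × 7956 = 5970 kN.

5970 kN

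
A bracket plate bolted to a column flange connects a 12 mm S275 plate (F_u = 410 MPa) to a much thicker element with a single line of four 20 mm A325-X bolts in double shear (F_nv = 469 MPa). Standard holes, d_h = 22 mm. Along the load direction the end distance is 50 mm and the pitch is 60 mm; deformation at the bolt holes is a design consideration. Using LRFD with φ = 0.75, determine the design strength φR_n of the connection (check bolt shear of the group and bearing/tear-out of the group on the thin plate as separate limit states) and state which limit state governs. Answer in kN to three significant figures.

Bolt shear: A_b = π·20²/4 = 314.2 mm²; R_n = 469 × 314.2 × 4 × 2 / 1000 = 1179 kN → 0.75 × 1179 = 884 kN.
Bearing (1.2 l_c t F_u ≤ 2.4 d t F_u): upper limit = 2.4·20·12·410 / 1000 = 236.2 kN.
  Edge l_c = 50 − 22/2 = 39 → r_n = 230.3 kN; interior l_c = 60 − 22 = 38 → r_n = 224.4 kN.
  R_n,bearing = 1·230.3 + 3·224.4 = 903.3 kN → 0.75 × 903.3 = 677 kN.
Bearing governs: 677 kN.

677 kN (bearing governs)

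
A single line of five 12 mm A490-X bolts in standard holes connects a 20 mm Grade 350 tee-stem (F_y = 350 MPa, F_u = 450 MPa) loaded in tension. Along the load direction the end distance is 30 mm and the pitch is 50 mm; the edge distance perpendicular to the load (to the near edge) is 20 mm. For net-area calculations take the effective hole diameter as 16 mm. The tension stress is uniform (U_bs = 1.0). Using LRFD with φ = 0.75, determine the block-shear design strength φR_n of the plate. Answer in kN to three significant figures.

721 kN

Shear plane L_v = 30 + 4·50 = 230 mm; A_gv = 230 × 20 = 4600 mm².
A_nv = (230 − 4.5·16) × 20 = 3160 mm².
A_nt = (20 − 0.5·16) × 20 = 240 mm².
0.6 F_u A_nv = 853.2 kN; 0.6 F_y A_gv = 966 kN → shear rupture governs the shear term.
R_n = 853.2 + 1.0 × 450 × 240 / 1000 = 961.2 kN.
Design strength φR_n = 0.75 × 961.2 = 721 kN.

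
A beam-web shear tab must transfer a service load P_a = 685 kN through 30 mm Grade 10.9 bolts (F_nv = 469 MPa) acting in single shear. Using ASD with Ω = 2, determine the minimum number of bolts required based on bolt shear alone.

5 bolts

A_b = π·30²/4 = 706.9 mm².
Per-bolt allowable strength R_n/Ω = 469 × 706.9 × 1 / 1000 / 2 = 165.8 kN.
n ≥ 685 / 165.8 = 4.133 → use 5 bolts.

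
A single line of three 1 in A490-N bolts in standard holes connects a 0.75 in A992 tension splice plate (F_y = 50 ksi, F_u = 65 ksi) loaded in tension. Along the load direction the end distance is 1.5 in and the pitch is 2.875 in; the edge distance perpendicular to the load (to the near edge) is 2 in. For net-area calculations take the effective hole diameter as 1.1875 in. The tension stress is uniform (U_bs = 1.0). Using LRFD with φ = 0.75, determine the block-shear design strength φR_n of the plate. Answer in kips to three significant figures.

145 kips

Shear plane L_v = 1.5 + 2·2.875 = 7.25 in; A_gv = 7.25 × 0.75 = 5.438 in².
A_nv = (7.25 − 2.5·1.1875) × 0.75 = 3.211 in².
A_nt = (2 − 0.5·1.1875) × 0.75 = 1.055 in².
0.6 F_u A_nv = 125.2 kips; 0.6 F_y A_gv = 163.1 kips → shear rupture governs the shear term.
R_n = 125.2 + 1.0 × 65 × 1.055 = 193.8 kips.
Design strength φR_n = 0.75 × 193.8 = 145 kips.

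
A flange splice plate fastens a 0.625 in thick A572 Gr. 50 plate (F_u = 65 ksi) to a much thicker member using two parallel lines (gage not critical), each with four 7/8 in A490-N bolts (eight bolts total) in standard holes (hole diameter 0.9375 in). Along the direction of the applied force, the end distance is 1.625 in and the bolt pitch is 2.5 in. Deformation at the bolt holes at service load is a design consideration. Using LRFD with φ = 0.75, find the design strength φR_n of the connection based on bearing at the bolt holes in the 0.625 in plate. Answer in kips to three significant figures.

Per bolt r_n = 1.2 l_c t F_u ≤ 2.4 d t F_u; upper limit = 2.4 × 0.875 × 0.625 × 65 = 85.31 kips.
Edge bolt: l_c = 1.625 − 0.9375/2 = 1.156 in → 1.2 × 1.156 × 0.625 × 65 = 56.37 → r_n = 56.37 kips.
Interior bolts: l_c = 2.5 − 0.9375 = 1.562 in → 1.2 × 1.562 × 0.625 × 65 = 76.17 → r_n = 76.17 kips.
R_n = 2 × 56.37 + 6 × 76.17 = 569.8 kips.
Design strength φR_n = 0.75 × 569.8 = 427 kips.

427 kips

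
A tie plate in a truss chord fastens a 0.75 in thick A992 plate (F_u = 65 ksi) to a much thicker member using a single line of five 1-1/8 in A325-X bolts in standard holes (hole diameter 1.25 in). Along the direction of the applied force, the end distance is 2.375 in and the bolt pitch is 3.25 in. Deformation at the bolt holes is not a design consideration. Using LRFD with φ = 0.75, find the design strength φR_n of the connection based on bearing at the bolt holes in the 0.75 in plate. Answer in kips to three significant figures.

535 kips

Per bolt r_n = 1.5 l_c t F_u ≤ 3.0 d t F_u; upper limit = 3.0 × 1.125 × 0.75 × 65 = 164.5 kips.
Edge bolt: l_c = 2.375 − 1.25/2 = 1.75 in → 1.5 × 1.75 × 0.75 × 65 = 128 → r_n = 128 kips.
Interior bolts: l_c = 3.25 − 1.25 = 2 in → 1.5 × 2 × 0.75 × 65 = 146.2 → r_n = 146.2 kips.
R_n = 1 × 128 + 4 × 146.2 = 713 kips.
Design strength φR_n = 0.75 × 713 = 535 kips.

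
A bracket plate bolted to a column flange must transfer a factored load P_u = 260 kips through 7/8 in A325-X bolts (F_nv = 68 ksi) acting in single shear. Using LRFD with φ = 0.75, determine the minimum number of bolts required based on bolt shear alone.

9 bolts

A_b = π·0.875²/4 = 0.6013 in².
Per-bolt design strength φR_n = 0.75 × 68 × 0.6013 × 1 = 30.67 kips.
n ≥ 260 / 30.67 = 8.478 → use 9 bolts.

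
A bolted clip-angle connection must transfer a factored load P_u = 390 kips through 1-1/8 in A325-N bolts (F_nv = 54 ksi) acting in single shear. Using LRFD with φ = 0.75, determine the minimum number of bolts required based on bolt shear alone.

A_b = π·1.125²/4 = 0.994 in².
Per-bolt design strength φR_n = 0.75 × 54 × 0.994 × 1 = 40.26 kips.
n ≥ 390 / 40.26 = 9.688 → use 10 bolts.

10 bolts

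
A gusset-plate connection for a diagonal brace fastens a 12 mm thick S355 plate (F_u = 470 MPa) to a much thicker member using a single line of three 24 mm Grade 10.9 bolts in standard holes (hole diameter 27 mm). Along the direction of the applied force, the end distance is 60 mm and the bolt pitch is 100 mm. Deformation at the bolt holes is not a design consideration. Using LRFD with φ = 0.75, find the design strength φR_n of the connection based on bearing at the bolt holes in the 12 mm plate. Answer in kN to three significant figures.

904 kN

Per bolt r_n = 1.5 l_c t F_u ≤ 3.0 d t F_u; upper limit = 3.0 × 24 × 12 × 470 / 1000 = 406.1 kN.
Edge bolt: l_c = 60 − 27/2 = 46.5 mm → 1.5 × 46.5 × 12 × 470 / 1000 = 393.4 → r_n = 393.4 kN.
Interior bolts: l_c = 100 − 27 = 73 mm → 1.5 × 73 × 12 × 470 / 1000 = 617.6 → r_n = 406.1 kN.
R_n = 1 × 393.4 + 2 × 406.1 = 1206 kN.
Design strength φR_n = 0.75 × 1206 = 904 kN.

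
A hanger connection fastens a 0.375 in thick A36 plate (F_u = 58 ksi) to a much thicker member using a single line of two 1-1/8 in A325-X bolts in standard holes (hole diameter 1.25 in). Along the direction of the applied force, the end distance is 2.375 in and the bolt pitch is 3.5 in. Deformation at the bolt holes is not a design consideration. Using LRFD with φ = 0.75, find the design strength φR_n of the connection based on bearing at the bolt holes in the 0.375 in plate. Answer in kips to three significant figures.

Per bolt r_n = 1.5 l_c t F_u ≤ 3.0 d t F_u; upper limit = 3.0 × 1.125 × 0.375 × 58 = 73.41 kips.
Edge bolt: l_c = 2.375 − 1.25/2 = 1.75 in → 1.5 × 1.75 × 0.375 × 58 = 57.09 → r_n = 57.09 kips.
Interior bolts: l_c = 3.5 − 1.25 = 2.25 in → 1.5 × 2.25 × 0.375 × 58 = 73.41 → r_n = 73.41 kips.
R_n = 1 × 57.09 + 1 × 73.41 = 130.5 kips.
Design strength φR_n = 0.75 × 130.5 = 97.9 kips.

97.9 kips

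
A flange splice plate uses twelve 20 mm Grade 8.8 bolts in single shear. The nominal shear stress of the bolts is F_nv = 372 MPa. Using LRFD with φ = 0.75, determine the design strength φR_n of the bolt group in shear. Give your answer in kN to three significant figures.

A_b = π × 20² / 4 = 314.2 mm².
R_n = F_nv · A_b · n · n_s = 372 × 314.2 × 12 × 1 / 1000 = 1402 kN.
Design strength φR_n = 0.75 × 1402 = 1050 kN.

1050 kN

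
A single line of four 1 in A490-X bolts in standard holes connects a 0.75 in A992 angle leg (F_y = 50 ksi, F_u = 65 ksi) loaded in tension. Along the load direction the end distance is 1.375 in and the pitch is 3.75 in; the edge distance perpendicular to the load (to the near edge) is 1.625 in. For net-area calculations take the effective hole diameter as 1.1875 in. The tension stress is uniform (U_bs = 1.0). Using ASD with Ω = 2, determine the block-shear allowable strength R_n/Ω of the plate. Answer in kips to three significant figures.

149 kips

Shear plane L_v = 1.375 + 3·3.75 = 12.62 in; A_gv = 12.62 × 0.75 = 9.469 in².
A_nv = (12.62 − 3.5·1.1875) × 0.75 = 6.352 in².
A_nt = (1.625 − 0.5·1.1875) × 0.75 = 0.7734 in².
0.6 F_u A_nv = 247.7 kips; 0.6 F_y A_gv = 284.1 kips → shear rupture governs the shear term.
R_n = 247.7 + 1.0 × 65 × 0.7734 = 298 kips.
Allowable strength R_n/Ω = 298 / 2 = 149 kips.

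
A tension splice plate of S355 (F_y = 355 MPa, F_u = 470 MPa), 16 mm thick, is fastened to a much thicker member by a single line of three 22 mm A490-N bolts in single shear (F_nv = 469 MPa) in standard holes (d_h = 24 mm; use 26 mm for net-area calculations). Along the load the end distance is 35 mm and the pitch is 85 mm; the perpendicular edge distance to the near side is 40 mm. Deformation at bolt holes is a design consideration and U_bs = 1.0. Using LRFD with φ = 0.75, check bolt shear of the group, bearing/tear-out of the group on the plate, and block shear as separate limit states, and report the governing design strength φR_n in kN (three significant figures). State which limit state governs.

Bolt shear: A_b = π·22²/4 = 380.1 mm²; R_n = 469 × 380.1 × 3 × 1 / 1000 = 534.8 kN → 0.75 × 534.8 = 401 kN.
Bearing: edge l_c = 23, r_n = 207.6 kN; interior l_c = 61, r_n = 397.1 kN; R_n = 207.6 + 2·397.1 = 1002 kN → 751 kN.
Block shear: A_gv = 3280, A_nv = 2240, A_nt = 432 mm²; R_n = min(0.6F_uA_nv, 0.6F_yA_gv) + U_bs·F_u·A_nt = 834.7 kN → 626 kN.
Bolt shear governs: 401 kN.

401 kN (bolt shear governs)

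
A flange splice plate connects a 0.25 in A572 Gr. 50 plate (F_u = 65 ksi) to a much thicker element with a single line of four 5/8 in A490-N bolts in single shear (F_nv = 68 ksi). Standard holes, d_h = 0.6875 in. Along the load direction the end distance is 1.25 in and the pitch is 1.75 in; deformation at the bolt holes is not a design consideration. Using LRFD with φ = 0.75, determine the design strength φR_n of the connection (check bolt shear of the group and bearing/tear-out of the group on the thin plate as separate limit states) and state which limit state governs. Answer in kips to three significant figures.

62.6 kips (bolt shear governs)

Bolt shear: A_b = π·0.625²/4 = 0.3068 in²; R_n = 68 × 0.3068 × 4 × 1 = 83.45 kips → 0.75 × 83.45 = 62.6 kips.
Bearing (1.5 l_c t F_u ≤ 3.0 d t F_u): upper limit = 3.0·0.625·0.25·65 = 30.47 kips.
  Edge l_c = 1.25 − 0.6875/2 = 0.9062 → r_n = 22.09 kips; interior l_c = 1.75 − 0.6875 = 1.062 → r_n = 25.9 kips.
  R_n,bearing = 1·22.09 + 3·25.9 = 99.79 kips → 0.75 × 99.79 = 74.8 kips.
Bolt shear governs: 62.6 kips.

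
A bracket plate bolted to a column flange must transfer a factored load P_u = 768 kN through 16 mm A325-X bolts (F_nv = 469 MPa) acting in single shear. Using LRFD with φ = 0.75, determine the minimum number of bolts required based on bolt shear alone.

A_b = π·16²/4 = 201.1 mm².
Per-bolt design strength φR_n = 0.75 × 469 × 201.1 × 1 / 1000 = 70.72 kN.
n ≥ 768 / 70.72 = 10.86 → use 11 bolts.

11 bolts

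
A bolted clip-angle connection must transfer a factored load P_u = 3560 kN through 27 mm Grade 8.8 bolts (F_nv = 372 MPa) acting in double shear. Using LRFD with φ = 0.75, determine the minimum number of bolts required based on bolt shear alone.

A_b = π·27²/4 = 572.6 mm².
Per-bolt design strength φR_n = 0.75 × 372 × 572.6 × 2 / 1000 = 319.5 kN.
n ≥ 3560 / 319.5 = 11.14 → use 12 bolts.

12 bolts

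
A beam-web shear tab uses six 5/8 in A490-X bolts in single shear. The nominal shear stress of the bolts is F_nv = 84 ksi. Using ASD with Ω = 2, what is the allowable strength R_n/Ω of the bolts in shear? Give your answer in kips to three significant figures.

A_b = π × 0.625² / 4 = 0.3068 in².
R_n = F_nv · A_b · n · n_s = 84 × 0.3068 × 6 × 1 = 154.6 kips.
Allowable strength R_n/Ω = 154.6 / 2 = 77.3 kips.

77.3 kips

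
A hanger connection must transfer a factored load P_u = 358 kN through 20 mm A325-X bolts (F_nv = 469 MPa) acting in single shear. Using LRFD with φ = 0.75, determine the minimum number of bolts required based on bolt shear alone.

4 bolts

A_b = π·20²/4 = 314.2 mm².
Per-bolt design strength φR_n = 0.75 × 469 × 314.2 × 1 / 1000 = 110.5 kN.
n ≥ 358 / 110.5 = 3.24 → use 4 bolts.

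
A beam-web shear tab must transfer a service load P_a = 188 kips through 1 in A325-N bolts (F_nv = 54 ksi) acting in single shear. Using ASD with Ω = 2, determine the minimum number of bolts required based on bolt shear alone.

A_b = π·1²/4 = 0.7854 in².
Per-bolt allowable strength R_n/Ω = 54 × 0.7854 × 1 / 2 = 21.21 kips.
n ≥ 188 / 21.21 = 8.866 → use 9 bolts.

9 bolts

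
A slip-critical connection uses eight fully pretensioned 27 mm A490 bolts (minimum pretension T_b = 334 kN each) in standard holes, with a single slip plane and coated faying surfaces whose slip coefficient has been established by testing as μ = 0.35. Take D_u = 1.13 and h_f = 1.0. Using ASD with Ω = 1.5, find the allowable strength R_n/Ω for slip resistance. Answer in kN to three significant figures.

705 kN

R_n = μ · D_u · h_f · T_b · n_s · n_b = 0.35 × 1.13 × 1.0 × 334 × 1 × 8 = 1057 kN.
Allowable strength R_n/Ω = 1057 / 1.5 = 705 kN.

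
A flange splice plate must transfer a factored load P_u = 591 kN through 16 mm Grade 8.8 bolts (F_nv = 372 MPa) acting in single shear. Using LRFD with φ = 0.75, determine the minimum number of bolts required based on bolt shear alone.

A_b = π·16²/4 = 201.1 mm².
Per-bolt design strength φR_n = 0.75 × 372 × 201.1 × 1 / 1000 = 56.1 kN.
n ≥ 591 / 56.1 = 10.54 → use 11 bolts.

11 bolts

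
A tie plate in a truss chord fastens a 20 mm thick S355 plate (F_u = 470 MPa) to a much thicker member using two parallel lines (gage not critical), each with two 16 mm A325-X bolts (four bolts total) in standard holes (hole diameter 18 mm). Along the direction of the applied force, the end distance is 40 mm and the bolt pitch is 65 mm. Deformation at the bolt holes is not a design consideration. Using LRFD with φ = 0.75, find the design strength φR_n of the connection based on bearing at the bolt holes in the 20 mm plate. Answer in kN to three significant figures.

Per bolt r_n = 1.5 l_c t F_u ≤ 3.0 d t F_u; upper limit = 3.0 × 16 × 20 × 470 / 1000 = 451.2 kN.
Edge bolt: l_c = 40 − 18/2 = 31 mm → 1.5 × 31 × 20 × 470 / 1000 = 437.1 → r_n = 437.1 kN.
Interior bolts: l_c = 65 − 18 = 47 mm → 1.5 × 47 × 20 × 470 / 1000 = 662.7 → r_n = 451.2 kN.
R_n = 2 × 437.1 + 2 × 451.2 = 1777 kN.
Design strength φR_n = 0.75 × 1777 = 1330 kN.

1330 kN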